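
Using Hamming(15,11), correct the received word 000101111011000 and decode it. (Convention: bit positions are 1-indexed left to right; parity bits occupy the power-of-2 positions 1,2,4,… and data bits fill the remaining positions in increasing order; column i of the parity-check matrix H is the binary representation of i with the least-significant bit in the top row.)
Syndrome s = H · r^T (mod 2), r = 000101111011000:
  s[0] = (101010101010101)·(000101111011000) mod 2 = 0+0+0+0+0+0+1+0+1+0+1+0+0+0+0 mod 2 = 1
  s[1] = (011001100110011)·(000101111011000) mod 2 = 0+0+0+0+0+1+1+0+0+0+1+0+0+0+0 mod 2 = 1
  s[2] = (000111100001111)·(000101111011000) mod 2 = 0+0+0+1+0+1+1+0+0+0+0+1+0+0+0 mod 2 = 0
  s[3] = (000000011111111)·(000101111011000) mod 2 = 0+0+0+0+0+0+0+1+1+0+1+1+0+0+0 mod 2 = 0
Syndrome = 1100
Column 3 of H equals this syndrome → error at bit 3 (1-indexed).
Flip bit 3: 000101111011000 → 001101111011000
Extract data bits at positions {3,5,6,7,9,10,11,12,13,14,15}: 10111011000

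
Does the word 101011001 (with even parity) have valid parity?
Sum of all bits: 1+0+1+0+1+1+0+0+1 = 5; 5 mod 2 = 1. Result is 1 → parity error detected.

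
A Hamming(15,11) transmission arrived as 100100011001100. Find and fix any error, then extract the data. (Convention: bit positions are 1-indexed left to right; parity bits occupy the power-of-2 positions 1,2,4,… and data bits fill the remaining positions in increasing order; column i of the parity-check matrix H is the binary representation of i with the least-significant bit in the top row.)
Syndrome s = H · r^T (mod 2), r = 100100011001100:
  s[0] = (101010101010101)·(100100011001100) mod 2 = 1+0+0+0+0+0+0+0+1+0+0+0+1+0+0 mod 2 = 1
  s[1] = (011001100110011)·(100100011001100) mod 2 = 0+0+0+0+0+0+0+0+0+0+0+0+0+0+0 mod 2 = 0
  s[2] = (000111100001111)·(100100011001100) mod 2 = 0+0+0+1+0+0+0+0+0+0+0+1+1+0+0 mod 2 = 1
  s[3] = (000000011111111)·(100100011001100) mod 2 = 0+0+0+0+0+0+0+1+1+0+0+1+1+0+0 mod 2 = 0
Syndrome = 1010
Column 5 of H equals this syndrome → error at bit 5 (1-indexed).
Flip bit 5: 100100011001100 → 100110011001100
Extract data bits at positions {3,5,6,7,9,10,11,12,13,14,15}: 01001001100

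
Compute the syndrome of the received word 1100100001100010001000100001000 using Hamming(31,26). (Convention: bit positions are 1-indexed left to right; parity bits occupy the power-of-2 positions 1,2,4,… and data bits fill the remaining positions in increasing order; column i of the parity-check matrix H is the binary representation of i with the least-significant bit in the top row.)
Syndrome s = H · r^T (mod 2), r = 1100100001100010001000100001000:
  s[0] = (1010101010101010101010101010101)·(1100100001100010001000100001000) mod 2 = 1+0+0+0+1+0+0+0+0+0+1+0+0+0+1+0+0+0+1+0+0+0+1+0+0+0+0+0+0+0+0 mod 2 = 0
  s[1] = (0110011001100110011001100110011)·(1100100001100010001000100001000) mod 2 = 0+1+0+0+0+0+0+0+0+1+1+0+0+0+1+0+0+0+1+0+0+0+1+0+0+0+0+0+0+0+0 mod 2 = 0
  s[2] = (0001111000011110000111100001111)·(1100100001100010001000100001000) mod 2 = 0+0+0+0+1+0+0+0+0+0+0+0+0+0+1+0+0+0+0+0+0+0+1+0+0+0+0+1+0+0+0 mod 2 = 0
  s[3] = (0000000111111110000000011111111)·(1100100001100010001000100001000) mod 2 = 0+0+0+0+0+0+0+0+0+1+1+0+0+0+1+0+0+0+0+0+0+0+0+0+0+0+0+1+0+0+0 mod 2 = 0
  s[4] = (0000000000000001111111111111111)·(1100100001100010001000100001000) mod 2 = 0+0+0+0+0+0+0+0+0+0+0+0+0+0+0+0+0+0+1+0+0+0+1+0+0+0+0+1+0+0+0 mod 2 = 1
Syndrome = 00001
Non-zero syndrome: error at position 16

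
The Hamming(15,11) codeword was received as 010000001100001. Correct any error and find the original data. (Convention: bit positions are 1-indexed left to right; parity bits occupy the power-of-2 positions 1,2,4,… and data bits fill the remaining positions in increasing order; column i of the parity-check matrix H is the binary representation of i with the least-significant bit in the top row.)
Syndrome s = H · r^T (mod 2), r = 010000001100001:
  s[0] = (101010101010101)·(010000001100001) mod 2 = 0+0+0+0+0+0+0+0+1+0+0+0+0+0+1 mod 2 = 0
  s[1] = (011001100110011)·(010000001100001) mod 2 = 0+1+0+0+0+0+0+0+0+1+0+0+0+0+1 mod 2 = 1
  s[2] = (000111100001111)·(010000001100001) mod 2 = 0+0+0+0+0+0+0+0+0+0+0+0+0+0+1 mod 2 = 1
  s[3] = (000000011111111)·(010000001100001) mod 2 = 0+0+0+0+0+0+0+0+1+1+0+0+0+0+1 mod 2 = 1
Syndrome = 0111
Column 14 of H equals this syndrome → error at bit 14 (1-indexed).
Flip bit 14: 010000001100001 → 010000001100011
Extract data bits at positions {3,5,6,7,9,10,11,12,13,14,15}: 00001100011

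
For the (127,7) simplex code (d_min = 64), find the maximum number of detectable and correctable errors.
Detection only: up to d_min − 1 = 63 errors.
Correction: up to ⌊(d_min − 1)/2⌋ = ⌊63/2⌋ = 31 errors.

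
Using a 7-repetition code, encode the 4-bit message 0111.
Repeat each bit 7× and concatenate:
0→0000000  1→1111111  1→1111111  1→1111111
Codeword = 0000000111111111111111111111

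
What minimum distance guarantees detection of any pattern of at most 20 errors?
Detecting e errors requires d_min ≥ e + 1 = 20 + 1 = 21.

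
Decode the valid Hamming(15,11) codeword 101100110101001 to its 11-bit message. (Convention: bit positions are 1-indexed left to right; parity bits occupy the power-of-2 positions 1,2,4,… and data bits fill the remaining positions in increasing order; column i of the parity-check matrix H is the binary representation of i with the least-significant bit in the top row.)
Parity bits occupy power-of-2 positions; data bits are at positions {3,5,6,7,9,10,11,12,13,14,15} (1-indexed).
Extract: c[3]=1 c[5]=0 c[6]=0 c[7]=1 c[9]=0 c[10]=1 c[11]=0 c[12]=1 c[13]=0 c[14]=0 c[15]=1
Data = 10010101001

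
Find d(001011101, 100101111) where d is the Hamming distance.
XOR = 101110010, count of 1s = 5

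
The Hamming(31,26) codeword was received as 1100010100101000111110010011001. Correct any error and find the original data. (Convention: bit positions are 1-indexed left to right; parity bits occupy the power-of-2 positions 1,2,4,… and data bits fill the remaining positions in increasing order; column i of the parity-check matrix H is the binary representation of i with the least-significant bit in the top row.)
Syndrome s = H · r^T (mod 2), r = 1100010100101000111110010011001:
  s[0] = (1010101010101010101010101010101)·(1100010100101000111110010011001) mod 2 = 1+0+0+0+0+0+0+0+0+0+1+0+1+0+0+0+1+0+1+0+1+0+0+0+0+0+1+0+0+0+1 mod 2 = 0
  s[1] = (0110011001100110011001100110011)·(1100010100101000111110010011001) mod 2 = 0+1+0+0+0+1+0+0+0+0+1+0+0+0+0+0+0+1+1+0+0+0+0+0+0+0+1+0+0+0+1 mod 2 = 1
  s[2] = (0001111000011110000111100001111)·(1100010100101000111110010011001) mod 2 = 0+0+0+0+0+1+0+0+0+0+0+0+1+0+0+0+0+0+0+1+1+0+0+0+0+0+0+1+0+0+1 mod 2 = 0
  s[3] = (0000000111111110000000011111111)·(1100010100101000111110010011001) mod 2 = 0+0+0+0+0+0+0+1+0+0+1+0+1+0+0+0+0+0+0+0+0+0+0+1+0+0+1+1+0+0+1 mod 2 = 1
  s[4] = (0000000000000001111111111111111)·(1100010100101000111110010011001) mod 2 = 0+0+0+0+0+0+0+0+0+0+0+0+0+0+0+0+1+1+1+1+1+0+0+1+0+0+1+1+0+0+1 mod 2 = 1
Syndrome = 01011
Column 26 of H equals this syndrome → error at bit 26 (1-indexed).
Flip bit 26: 1100010100101000111110010011001 → 1100010100101000111110010111001
Extract data bits at positions {3,5,6,7,9,10,11,12,13,14,15,17,18,19,20,21,22,23,24,25,26,27,28,29,30,31}: 00100010100111110010111001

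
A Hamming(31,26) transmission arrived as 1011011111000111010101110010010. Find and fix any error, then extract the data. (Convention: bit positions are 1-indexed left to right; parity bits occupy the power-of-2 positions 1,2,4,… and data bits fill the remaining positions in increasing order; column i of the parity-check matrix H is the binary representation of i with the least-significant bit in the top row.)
Syndrome s = H · r^T (mod 2), r = 1011011111000111010101110010010:
  s[0] = (1010101010101010101010101010101)·(1011011111000111010101110010010) mod 2 = 1+0+1+0+0+0+1+0+1+0+0+0+0+0+1+0+0+0+0+0+0+0+1+0+0+0+1+0+0+0+0 mod 2 = 1
  s[1] = (0110011001100110011001100110011)·(1011011111000111010101110010010) mod 2 = 0+0+1+0+0+1+1+0+0+1+0+0+0+1+1+0+0+1+0+0+0+1+1+0+0+0+1+0+0+1+0 mod 2 = 1
  s[2] = (0001111000011110000111100001111)·(1011011111000111010101110010010) mod 2 = 0+0+0+1+0+1+1+0+0+0+0+0+0+1+1+0+0+0+0+1+0+1+1+0+0+0+0+0+0+1+0 mod 2 = 1
  s[3] = (0000000111111110000000011111111)·(1011011111000111010101110010010) mod 2 = 0+0+0+0+0+0+0+1+1+1+0+0+0+1+1+0+0+0+0+0+0+0+0+1+0+0+1+0+0+1+0 mod 2 = 0
  s[4] = (0000000000000001111111111111111)·(1011011111000111010101110010010) mod 2 = 0+0+0+0+0+0+0+0+0+0+0+0+0+0+0+1+0+1+0+1+0+1+1+1+0+0+1+0+0+1+0 mod 2 = 0
Syndrome = 11100
Column 7 of H equals this syndrome → error at bit 7 (1-indexed).
Flip bit 7: 1011011111000111010101110010010 → 1011010111000111010101110010010
Extract data bits at positions {3,5,6,7,9,10,11,12,13,14,15,17,18,19,20,21,22,23,24,25,26,27,28,29,30,31}: 10101100011010101110010010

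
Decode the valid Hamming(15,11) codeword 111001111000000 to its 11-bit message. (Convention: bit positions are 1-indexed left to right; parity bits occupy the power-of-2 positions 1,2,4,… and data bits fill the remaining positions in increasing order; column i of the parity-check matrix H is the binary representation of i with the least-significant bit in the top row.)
Parity bits occupy power-of-2 positions; data bits are at positions {3,5,6,7,9,10,11,12,13,14,15} (1-indexed).
Extract: c[3]=1 c[5]=0 c[6]=1 c[7]=1 c[9]=1 c[10]=0 c[11]=0 c[12]=0 c[13]=0 c[14]=0 c[15]=0
Data = 10111000000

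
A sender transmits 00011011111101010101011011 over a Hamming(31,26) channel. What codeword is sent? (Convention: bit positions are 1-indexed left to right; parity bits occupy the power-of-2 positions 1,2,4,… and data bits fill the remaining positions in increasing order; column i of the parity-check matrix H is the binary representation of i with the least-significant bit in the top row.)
Codeword c = d · G (mod 2), d = 00011011111101010101011011:
  c[0] = d·G[:,0] = (00011011111101010101011011)·(11011010101101010101010101) mod 2 = 0+0+0+1+1+0+1+0+1+0+1+1+0+1+0+1+0+1+0+1+0+1+0+0+0+1 mod 2 = 0
  c[1] = d·G[:,1] = (00011011111101010101011011)·(10110110011011001100110011) mod 2 = 0+0+0+1+0+0+1+0+0+1+1+0+0+1+0+0+0+1+0+0+0+1+0+0+1+1 mod 2 = 1
  c[2] = d·G[:,2] = (00011011111101010101011011)·(10000000000000000000000000) mod 2 = 0+0+0+0+0+0+0+0+0+0+0+0+0+0+0+0+0+0+0+0+0+0+0+0+0+0 mod 2 = 0
  c[3] = d·G[:,3] = (00011011111101010101011011)·(01110001111000111100001111) mod 2 = 0+0+0+1+0+0+0+1+1+1+1+0+0+0+0+1+0+1+0+0+0+0+1+0+1+1 mod 2 = 0
  c[4] = d·G[:,4] = (00011011111101010101011011)·(01000000000000000000000000) mod 2 = 0+0+0+0+0+0+0+0+0+0+0+0+0+0+0+0+0+0+0+0+0+0+0+0+0+0 mod 2 = 0
  c[5] = d·G[:,5] = (00011011111101010101011011)·(00100000000000000000000000) mod 2 = 0+0+0+0+0+0+0+0+0+0+0+0+0+0+0+0+0+0+0+0+0+0+0+0+0+0 mod 2 = 0
  c[6] = d·G[:,6] = (00011011111101010101011011)·(00010000000000000000000000) mod 2 = 0+0+0+1+0+0+0+0+0+0+0+0+0+0+0+0+0+0+0+0+0+0+0+0+0+0 mod 2 = 1
  c[7] = d·G[:,7] = (00011011111101010101011011)·(00001111111000000011111111) mod 2 = 0+0+0+0+1+0+1+1+1+1+1+0+0+0+0+0+0+0+0+1+0+1+1+0+1+1 mod 2 = 1
  c[8] = d·G[:,8] = (00011011111101010101011011)·(00001000000000000000000000) mod 2 = 0+0+0+0+1+0+0+0+0+0+0+0+0+0+0+0+0+0+0+0+0+0+0+0+0+0 mod 2 = 1
  c[9] = d·G[:,9] = (00011011111101010101011011)·(00000100000000000000000000) mod 2 = 0+0+0+0+0+0+0+0+0+0+0+0+0+0+0+0+0+0+0+0+0+0+0+0+0+0 mod 2 = 0
  c[10] = d·G[:,10] = (00011011111101010101011011)·(00000010000000000000000000) mod 2 = 0+0+0+0+0+0+1+0+0+0+0+0+0+0+0+0+0+0+0+0+0+0+0+0+0+0 mod 2 = 1
  c[11] = d·G[:,11] = (00011011111101010101011011)·(00000001000000000000000000) mod 2 = 0+0+0+0+0+0+0+1+0+0+0+0+0+0+0+0+0+0+0+0+0+0+0+0+0+0 mod 2 = 1
  c[12] = d·G[:,12] = (00011011111101010101011011)·(00000000100000000000000000) mod 2 = 0+0+0+0+0+0+0+0+1+0+0+0+0+0+0+0+0+0+0+0+0+0+0+0+0+0 mod 2 = 1
  c[13] = d·G[:,13] = (00011011111101010101011011)·(00000000010000000000000000) mod 2 = 0+0+0+0+0+0+0+0+0+1+0+0+0+0+0+0+0+0+0+0+0+0+0+0+0+0 mod 2 = 1
  c[14] = d·G[:,14] = (00011011111101010101011011)·(00000000001000000000000000) mod 2 = 0+0+0+0+0+0+0+0+0+0+1+0+0+0+0+0+0+0+0+0+0+0+0+0+0+0 mod 2 = 1
  c[15] = d·G[:,15] = (00011011111101010101011011)·(00000000000111111111111111) mod 2 = 0+0+0+0+0+0+0+0+0+0+0+1+0+1+0+1+0+1+0+1+0+1+1+0+1+1 mod 2 = 1
  c[16] = d·G[:,16] = (00011011111101010101011011)·(00000000000100000000000000) mod 2 = 0+0+0+0+0+0+0+0+0+0+0+1+0+0+0+0+0+0+0+0+0+0+0+0+0+0 mod 2 = 1
  c[17] = d·G[:,17] = (00011011111101010101011011)·(00000000000010000000000000) mod 2 = 0+0+0+0+0+0+0+0+0+0+0+0+0+0+0+0+0+0+0+0+0+0+0+0+0+0 mod 2 = 0
  c[18] = d·G[:,18] = (00011011111101010101011011)·(00000000000001000000000000) mod 2 = 0+0+0+0+0+0+0+0+0+0+0+0+0+1+0+0+0+0+0+0+0+0+0+0+0+0 mod 2 = 1
  c[19] = d·G[:,19] = (00011011111101010101011011)·(00000000000000100000000000) mod 2 = 0+0+0+0+0+0+0+0+0+0+0+0+0+0+0+0+0+0+0+0+0+0+0+0+0+0 mod 2 = 0
  c[20] = d·G[:,20] = (00011011111101010101011011)·(00000000000000010000000000) mod 2 = 0+0+0+0+0+0+0+0+0+0+0+0+0+0+0+1+0+0+0+0+0+0+0+0+0+0 mod 2 = 1
  c[21] = d·G[:,21] = (00011011111101010101011011)·(00000000000000001000000000) mod 2 = 0+0+0+0+0+0+0+0+0+0+0+0+0+0+0+0+0+0+0+0+0+0+0+0+0+0 mod 2 = 0
  c[22] = d·G[:,22] = (00011011111101010101011011)·(00000000000000000100000000) mod 2 = 0+0+0+0+0+0+0+0+0+0+0+0+0+0+0+0+0+1+0+0+0+0+0+0+0+0 mod 2 = 1
  c[23] = d·G[:,23] = (00011011111101010101011011)·(00000000000000000010000000) mod 2 = 0+0+0+0+0+0+0+0+0+0+0+0+0+0+0+0+0+0+0+0+0+0+0+0+0+0 mod 2 = 0
  c[24] = d·G[:,24] = (00011011111101010101011011)·(00000000000000000001000000) mod 2 = 0+0+0+0+0+0+0+0+0+0+0+0+0+0+0+0+0+0+0+1+0+0+0+0+0+0 mod 2 = 1
  c[25] = d·G[:,25] = (00011011111101010101011011)·(00000000000000000000100000) mod 2 = 0+0+0+0+0+0+0+0+0+0+0+0+0+0+0+0+0+0+0+0+0+0+0+0+0+0 mod 2 = 0
  c[26] = d·G[:,26] = (00011011111101010101011011)·(00000000000000000000010000) mod 2 = 0+0+0+0+0+0+0+0+0+0+0+0+0+0+0+0+0+0+0+0+0+1+0+0+0+0 mod 2 = 1
  c[27] = d·G[:,27] = (00011011111101010101011011)·(00000000000000000000001000) mod 2 = 0+0+0+0+0+0+0+0+0+0+0+0+0+0+0+0+0+0+0+0+0+0+1+0+0+0 mod 2 = 1
  c[28] = d·G[:,28] = (00011011111101010101011011)·(00000000000000000000000100) mod 2 = 0+0+0+0+0+0+0+0+0+0+0+0+0+0+0+0+0+0+0+0+0+0+0+0+0+0 mod 2 = 0
  c[29] = d·G[:,29] = (00011011111101010101011011)·(00000000000000000000000010) mod 2 = 0+0+0+0+0+0+0+0+0+0+0+0+0+0+0+0+0+0+0+0+0+0+0+0+1+0 mod 2 = 1
  c[30] = d·G[:,30] = (00011011111101010101011011)·(00000000000000000000000001) mod 2 = 0+0+0+0+0+0+0+0+0+0+0+0+0+0+0+0+0+0+0+0+0+0+0+0+0+1 mod 2 = 1
Codeword = 0100001110111111101010101011011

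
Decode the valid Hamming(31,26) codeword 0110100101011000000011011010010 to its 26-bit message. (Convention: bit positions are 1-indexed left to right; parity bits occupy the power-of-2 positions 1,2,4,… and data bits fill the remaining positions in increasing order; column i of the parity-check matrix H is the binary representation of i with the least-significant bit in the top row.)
Parity bits occupy power-of-2 positions; data bits are at positions {3,5,6,7,9,10,11,12,13,14,15,17,18,19,20,21,22,23,24,25,26,27,28,29,30,31} (1-indexed).
Extract: c[3]=1 c[5]=1 c[6]=0 c[7]=0 c[9]=0 c[10]=1 c[11]=0 c[12]=1 c[13]=1 c[14]=0 c[15]=0 c[17]=0 c[18]=0 c[19]=0 c[20]=0 c[21]=1 c[22]=1 c[23]=0 c[24]=1 c[25]=1 c[26]=0 c[27]=1 c[28]=0 c[29]=0 c[30]=1 c[31]=0
Data = 11000101100000011011010010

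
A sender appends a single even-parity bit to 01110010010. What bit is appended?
Sum of data bits: 0+1+1+1+0+0+1+0+0+1+0 = 5.
5 mod 2 = 1, so parity bit = 1.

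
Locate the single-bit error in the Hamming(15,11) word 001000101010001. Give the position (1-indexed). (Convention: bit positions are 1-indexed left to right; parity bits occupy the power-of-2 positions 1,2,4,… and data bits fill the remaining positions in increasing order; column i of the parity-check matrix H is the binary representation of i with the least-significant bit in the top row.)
Syndrome s = H · r^T (mod 2), r = 001000101010001:
  s[0] = (101010101010101)·(001000101010001) mod 2 = 0+0+1+0+0+0+1+0+1+0+1+0+0+0+1 mod 2 = 1
  s[1] = (011001100110011)·(001000101010001) mod 2 = 0+0+1+0+0+0+1+0+0+0+1+0+0+0+1 mod 2 = 0
  s[2] = (000111100001111)·(001000101010001) mod 2 = 0+0+0+0+0+0+1+0+0+0+0+0+0+0+1 mod 2 = 0
  s[3] = (000000011111111)·(001000101010001) mod 2 = 0+0+0+0+0+0+0+0+1+0+1+0+0+0+1 mod 2 = 1
Syndrome = 1001
Column i of H is the binary representation of i, so the syndrome is the binary index of the flipped bit.
Read s = 1001 with s[0] as LSB: 1·2^0 + 0·2^1 + 0·2^2 + 1·2^3 = 9.
Error is at bit position 9.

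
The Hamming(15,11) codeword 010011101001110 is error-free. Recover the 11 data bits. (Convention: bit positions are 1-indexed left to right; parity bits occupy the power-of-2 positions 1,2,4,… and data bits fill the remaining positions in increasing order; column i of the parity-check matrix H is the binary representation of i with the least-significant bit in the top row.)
Parity bits occupy power-of-2 positions; data bits are at positions {3,5,6,7,9,10,11,12,13,14,15} (1-indexed).
Extract: c[3]=0 c[5]=1 c[6]=1 c[7]=1 c[9]=1 c[10]=0 c[11]=0 c[12]=1 c[13]=1 c[14]=1 c[15]=0
Data = 01111001110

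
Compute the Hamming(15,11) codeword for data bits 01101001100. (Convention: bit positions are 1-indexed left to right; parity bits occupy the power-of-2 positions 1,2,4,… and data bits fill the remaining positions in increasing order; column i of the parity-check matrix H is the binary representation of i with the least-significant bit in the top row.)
Codeword c = d · G (mod 2), d = 01101001100:
  c[0] = d·G[:,0] = (01101001100)·(11011010101) mod 2 = 0+1+0+0+1+0+0+0+1+0+0 mod 2 = 1
  c[1] = d·G[:,1] = (01101001100)·(10110110011) mod 2 = 0+0+1+0+0+0+0+0+0+0+0 mod 2 = 1
  c[2] = d·G[:,2] = (01101001100)·(10000000000) mod 2 = 0+0+0+0+0+0+0+0+0+0+0 mod 2 = 0
  c[3] = d·G[:,3] = (01101001100)·(01110001111) mod 2 = 0+1+1+0+0+0+0+1+1+0+0 mod 2 = 0
  c[4] = d·G[:,4] = (01101001100)·(01000000000) mod 2 = 0+1+0+0+0+0+0+0+0+0+0 mod 2 = 1
  c[5] = d·G[:,5] = (01101001100)·(00100000000) mod 2 = 0+0+1+0+0+0+0+0+0+0+0 mod 2 = 1
  c[6] = d·G[:,6] = (01101001100)·(00010000000) mod 2 = 0+0+0+0+0+0+0+0+0+0+0 mod 2 = 0
  c[7] = d·G[:,7] = (01101001100)·(00001111111) mod 2 = 0+0+0+0+1+0+0+1+1+0+0 mod 2 = 1
  c[8] = d·G[:,8] = (01101001100)·(00001000000) mod 2 = 0+0+0+0+1+0+0+0+0+0+0 mod 2 = 1
  c[9] = d·G[:,9] = (01101001100)·(00000100000) mod 2 = 0+0+0+0+0+0+0+0+0+0+0 mod 2 = 0
  c[10] = d·G[:,10] = (01101001100)·(00000010000) mod 2 = 0+0+0+0+0+0+0+0+0+0+0 mod 2 = 0
  c[11] = d·G[:,11] = (01101001100)·(00000001000) mod 2 = 0+0+0+0+0+0+0+1+0+0+0 mod 2 = 1
  c[12] = d·G[:,12] = (01101001100)·(00000000100) mod 2 = 0+0+0+0+0+0+0+0+1+0+0 mod 2 = 1
  c[13] = d·G[:,13] = (01101001100)·(00000000010) mod 2 = 0+0+0+0+0+0+0+0+0+0+0 mod 2 = 0
  c[14] = d·G[:,14] = (01101001100)·(00000000001) mod 2 = 0+0+0+0+0+0+0+0+0+0+0 mod 2 = 0
Codeword = 110011011001100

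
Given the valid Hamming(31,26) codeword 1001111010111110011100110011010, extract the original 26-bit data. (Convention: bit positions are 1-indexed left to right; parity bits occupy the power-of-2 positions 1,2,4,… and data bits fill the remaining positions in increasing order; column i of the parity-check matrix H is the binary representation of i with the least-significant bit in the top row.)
Parity bits occupy power-of-2 positions; data bits are at positions {3,5,6,7,9,10,11,12,13,14,15,17,18,19,20,21,22,23,24,25,26,27,28,29,30,31} (1-indexed).
Extract: c[3]=0 c[5]=1 c[6]=1 c[7]=1 c[9]=1 c[10]=0 c[11]=1 c[12]=1 c[13]=1 c[14]=1 c[15]=1 c[17]=0 c[18]=1 c[19]=1 c[20]=1 c[21]=0 c[22]=0 c[23]=1 c[24]=1 c[25]=0 c[26]=0 c[27]=1 c[28]=1 c[29]=0 c[30]=1 c[31]=0
Data = 01111011111011100110011010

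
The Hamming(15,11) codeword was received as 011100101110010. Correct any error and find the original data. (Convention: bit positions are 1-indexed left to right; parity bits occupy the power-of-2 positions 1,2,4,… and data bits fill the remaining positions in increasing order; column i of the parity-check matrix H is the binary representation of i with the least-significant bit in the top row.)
Syndrome s = H · r^T (mod 2), r = 011100101110010:
  s[0] = (101010101010101)·(011100101110010) mod 2 = 0+0+1+0+0+0+1+0+1+0+1+0+0+0+0 mod 2 = 0
  s[1] = (011001100110011)·(011100101110010) mod 2 = 0+1+1+0+0+0+1+0+0+1+1+0+0+1+0 mod 2 = 0
  s[2] = (000111100001111)·(011100101110010) mod 2 = 0+0+0+1+0+0+1+0+0+0+0+0+0+1+0 mod 2 = 1
  s[3] = (000000011111111)·(011100101110010) mod 2 = 0+0+0+0+0+0+0+0+1+1+1+0+0+1+0 mod 2 = 0
Syndrome = 0010
Column 4 of H equals this syndrome → error at bit 4 (1-indexed).
Flip bit 4: 011100101110010 → 011000101110010
Extract data bits at positions {3,5,6,7,9,10,11,12,13,14,15}: 10011110010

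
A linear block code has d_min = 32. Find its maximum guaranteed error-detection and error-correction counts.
(a) Detection requires d_min ≥ e+1, so e ≤ d_min − 1 = 31.
(b) Correction requires d_min ≥ 2t+1, so t ≤ ⌊(d_min − 1)/2⌋ = ⌊31/2⌋ = 15.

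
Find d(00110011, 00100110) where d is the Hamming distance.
XOR = 00010101, count of 1s = 3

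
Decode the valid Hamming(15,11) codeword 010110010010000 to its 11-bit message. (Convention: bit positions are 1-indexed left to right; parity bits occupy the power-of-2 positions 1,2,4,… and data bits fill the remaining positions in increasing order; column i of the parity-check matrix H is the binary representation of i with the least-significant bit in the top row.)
Parity bits occupy power-of-2 positions; data bits are at positions {3,5,6,7,9,10,11,12,13,14,15} (1-indexed).
Extract: c[3]=0 c[5]=1 c[6]=0 c[7]=0 c[9]=0 c[10]=0 c[11]=1 c[12]=0 c[13]=0 c[14]=0 c[15]=0
Data = 01000010000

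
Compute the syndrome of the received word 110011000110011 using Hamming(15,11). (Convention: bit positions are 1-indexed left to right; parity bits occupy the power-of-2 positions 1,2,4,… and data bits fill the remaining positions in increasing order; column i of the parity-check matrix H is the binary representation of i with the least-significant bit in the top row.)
Syndrome s = H · r^T (mod 2), r = 110011000110011:
  s[0] = (101010101010101)·(110011000110011) mod 2 = 1+0+0+0+1+0+0+0+0+0+1+0+0+0+1 mod 2 = 0
  s[1] = (011001100110011)·(110011000110011) mod 2 = 0+1+0+0+0+1+0+0+0+1+1+0+0+1+1 mod 2 = 0
  s[2] = (000111100001111)·(110011000110011) mod 2 = 0+0+0+0+1+1+0+0+0+0+0+0+0+1+1 mod 2 = 0
  s[3] = (000000011111111)·(110011000110011) mod 2 = 0+0+0+0+0+0+0+0+0+1+1+0+0+1+1 mod 2 = 0
Syndrome = 0000
s = 0: no error detected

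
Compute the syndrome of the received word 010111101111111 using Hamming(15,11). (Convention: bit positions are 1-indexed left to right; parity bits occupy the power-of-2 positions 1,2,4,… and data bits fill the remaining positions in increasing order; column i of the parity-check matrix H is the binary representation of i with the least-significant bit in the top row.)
Syndrome s = H · r^T (mod 2), r = 010111101111111:
  s[0] = (101010101010101)·(010111101111111) mod 2 = 0+0+0+0+1+0+1+0+1+0+1+0+1+0+1 mod 2 = 0
  s[1] = (011001100110011)·(010111101111111) mod 2 = 0+1+0+0+0+1+1+0+0+1+1+0+0+1+1 mod 2 = 1
  s[2] = (000111100001111)·(010111101111111) mod 2 = 0+0+0+1+1+1+1+0+0+0+0+1+1+1+1 mod 2 = 0
  s[3] = (000000011111111)·(010111101111111) mod 2 = 0+0+0+0+0+0+0+0+1+1+1+1+1+1+1 mod 2 = 1
Syndrome = 0101
Non-zero syndrome: error at position 10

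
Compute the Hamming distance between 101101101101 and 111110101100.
XOR = 010011000001, count of 1s = 4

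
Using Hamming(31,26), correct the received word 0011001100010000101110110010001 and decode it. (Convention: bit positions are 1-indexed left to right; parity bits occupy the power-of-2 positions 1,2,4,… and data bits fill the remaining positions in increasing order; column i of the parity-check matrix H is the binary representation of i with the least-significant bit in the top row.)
Syndrome s = H · r^T (mod 2), r = 0011001100010000101110110010001:
  s[0] = (1010101010101010101010101010101)·(0011001100010000101110110010001) mod 2 = 0+0+1+0+0+0+1+0+0+0+0+0+0+0+0+0+1+0+1+0+1+0+1+0+0+0+1+0+0+0+1 mod 2 = 0
  s[1] = (0110011001100110011001100110011)·(0011001100010000101110110010001) mod 2 = 0+0+1+0+0+0+1+0+0+0+0+0+0+0+0+0+0+0+1+0+0+0+1+0+0+0+1+0+0+0+1 mod 2 = 0
  s[2] = (0001111000011110000111100001111)·(0011001100010000101110110010001) mod 2 = 0+0+0+1+0+0+1+0+0+0+0+1+0+0+0+0+0+0+0+1+1+0+1+0+0+0+0+0+0+0+1 mod 2 = 1
  s[3] = (0000000111111110000000011111111)·(0011001100010000101110110010001) mod 2 = 0+0+0+0+0+0+0+1+0+0+0+1+0+0+0+0+0+0+0+0+0+0+0+1+0+0+1+0+0+0+1 mod 2 = 1
  s[4] = (0000000000000001111111111111111)·(0011001100010000101110110010001) mod 2 = 0+0+0+0+0+0+0+0+0+0+0+0+0+0+0+0+1+0+1+1+1+0+1+1+0+0+1+0+0+0+1 mod 2 = 0
Syndrome = 00110
Column 12 of H equals this syndrome → error at bit 12 (1-indexed).
Flip bit 12: 0011001100010000101110110010001 → 0011001100000000101110110010001
Extract data bits at positions {3,5,6,7,9,10,11,12,13,14,15,17,18,19,20,21,22,23,24,25,26,27,28,29,30,31}: 10010000000101110110010001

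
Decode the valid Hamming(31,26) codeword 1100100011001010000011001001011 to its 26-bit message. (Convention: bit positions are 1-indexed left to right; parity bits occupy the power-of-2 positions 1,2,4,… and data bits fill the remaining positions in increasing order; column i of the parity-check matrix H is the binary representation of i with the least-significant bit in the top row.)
Parity bits occupy power-of-2 positions; data bits are at positions {3,5,6,7,9,10,11,12,13,14,15,17,18,19,20,21,22,23,24,25,26,27,28,29,30,31} (1-indexed).
Extract: c[3]=0 c[5]=1 c[6]=0 c[7]=0 c[9]=1 c[10]=1 c[11]=0 c[12]=0 c[13]=1 c[14]=0 c[15]=1 c[17]=0 c[18]=0 c[19]=0 c[20]=0 c[21]=1 c[22]=1 c[23]=0 c[24]=0 c[25]=1 c[26]=0 c[27]=0 c[28]=1 c[29]=0 c[30]=1 c[31]=1
Data = 01001100101000011001001011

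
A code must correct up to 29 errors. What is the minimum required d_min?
Correcting t errors requires d_min ≥ 2t + 1 = 2·29 + 1 = 59.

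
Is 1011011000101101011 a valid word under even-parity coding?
Sum of all bits: 1+0+1+1+0+1+1+0+0+0+1+0+1+1+0+1+0+1+1 = 11; 11 mod 2 = 1. Result is 1 → parity error detected.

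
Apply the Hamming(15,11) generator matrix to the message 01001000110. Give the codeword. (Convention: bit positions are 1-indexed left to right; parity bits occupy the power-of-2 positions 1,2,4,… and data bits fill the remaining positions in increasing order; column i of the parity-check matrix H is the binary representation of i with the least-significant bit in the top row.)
Codeword c = d · G (mod 2), d = 01001000110:
  c[0] = d·G[:,0] = (01001000110)·(11011010101) mod 2 = 0+1+0+0+1+0+0+0+1+0+0 mod 2 = 1
  c[1] = d·G[:,1] = (01001000110)·(10110110011) mod 2 = 0+0+0+0+0+0+0+0+0+1+0 mod 2 = 1
  c[2] = d·G[:,2] = (01001000110)·(10000000000) mod 2 = 0+0+0+0+0+0+0+0+0+0+0 mod 2 = 0
  c[3] = d·G[:,3] = (01001000110)·(01110001111) mod 2 = 0+1+0+0+0+0+0+0+1+1+0 mod 2 = 1
  c[4] = d·G[:,4] = (01001000110)·(01000000000) mod 2 = 0+1+0+0+0+0+0+0+0+0+0 mod 2 = 1
  c[5] = d·G[:,5] = (01001000110)·(00100000000) mod 2 = 0+0+0+0+0+0+0+0+0+0+0 mod 2 = 0
  c[6] = d·G[:,6] = (01001000110)·(00010000000) mod 2 = 0+0+0+0+0+0+0+0+0+0+0 mod 2 = 0
  c[7] = d·G[:,7] = (01001000110)·(00001111111) mod 2 = 0+0+0+0+1+0+0+0+1+1+0 mod 2 = 1
  c[8] = d·G[:,8] = (01001000110)·(00001000000) mod 2 = 0+0+0+0+1+0+0+0+0+0+0 mod 2 = 1
  c[9] = d·G[:,9] = (01001000110)·(00000100000) mod 2 = 0+0+0+0+0+0+0+0+0+0+0 mod 2 = 0
  c[10] = d·G[:,10] = (01001000110)·(00000010000) mod 2 = 0+0+0+0+0+0+0+0+0+0+0 mod 2 = 0
  c[11] = d·G[:,11] = (01001000110)·(00000001000) mod 2 = 0+0+0+0+0+0+0+0+0+0+0 mod 2 = 0
  c[12] = d·G[:,12] = (01001000110)·(00000000100) mod 2 = 0+0+0+0+0+0+0+0+1+0+0 mod 2 = 1
  c[13] = d·G[:,13] = (01001000110)·(00000000010) mod 2 = 0+0+0+0+0+0+0+0+0+1+0 mod 2 = 1
  c[14] = d·G[:,14] = (01001000110)·(00000000001) mod 2 = 0+0+0+0+0+0+0+0+0+0+0 mod 2 = 0
Codeword = 110110011000110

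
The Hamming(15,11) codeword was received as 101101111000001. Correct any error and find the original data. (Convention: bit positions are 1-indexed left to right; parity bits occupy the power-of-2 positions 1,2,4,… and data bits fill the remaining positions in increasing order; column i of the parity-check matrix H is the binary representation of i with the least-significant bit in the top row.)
Syndrome s = H · r^T (mod 2), r = 101101111000001:
  s[0] = (101010101010101)·(101101111000001) mod 2 = 1+0+1+0+0+0+1+0+1+0+0+0+0+0+1 mod 2 = 1
  s[1] = (011001100110011)·(101101111000001) mod 2 = 0+0+1+0+0+1+1+0+0+0+0+0+0+0+1 mod 2 = 0
  s[2] = (000111100001111)·(101101111000001) mod 2 = 0+0+0+1+0+1+1+0+0+0+0+0+0+0+1 mod 2 = 0
  s[3] = (000000011111111)·(101101111000001) mod 2 = 0+0+0+0+0+0+0+1+1+0+0+0+0+0+1 mod 2 = 1
Syndrome = 1001
Column 9 of H equals this syndrome → error at bit 9 (1-indexed).
Flip bit 9: 101101111000001 → 101101110000001
Extract data bits at positions {3,5,6,7,9,10,11,12,13,14,15}: 10110000001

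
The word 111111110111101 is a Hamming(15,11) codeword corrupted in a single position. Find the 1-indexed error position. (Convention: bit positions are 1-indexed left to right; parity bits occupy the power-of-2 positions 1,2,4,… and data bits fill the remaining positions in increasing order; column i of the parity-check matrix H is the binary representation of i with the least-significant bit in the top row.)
Syndrome s = H · r^T (mod 2), r = 111111110111101:
  s[0] = (101010101010101)·(111111110111101) mod 2 = 1+0+1+0+1+0+1+0+0+0+1+0+1+0+1 mod 2 = 1
  s[1] = (011001100110011)·(111111110111101) mod 2 = 0+1+1+0+0+1+1+0+0+1+1+0+0+0+1 mod 2 = 1
  s[2] = (000111100001111)·(111111110111101) mod 2 = 0+0+0+1+1+1+1+0+0+0+0+1+1+0+1 mod 2 = 1
  s[3] = (000000011111111)·(111111110111101) mod 2 = 0+0+0+0+0+0+0+1+0+1+1+1+1+0+1 mod 2 = 0
Syndrome = 1110
Column i of H is the binary representation of i, so the syndrome is the binary index of the flipped bit.
Read s = 1110 with s[0] as LSB: 1·2^0 + 1·2^1 + 1·2^2 + 0·2^3 = 7.
Error is at bit position 7.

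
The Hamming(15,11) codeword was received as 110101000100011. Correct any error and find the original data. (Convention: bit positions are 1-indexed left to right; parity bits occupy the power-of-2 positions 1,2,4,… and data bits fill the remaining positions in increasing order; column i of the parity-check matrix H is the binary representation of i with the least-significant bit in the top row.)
Syndrome s = H · r^T (mod 2), r = 110101000100011:
  s[0] = (101010101010101)·(110101000100011) mod 2 = 1+0+0+0+0+0+0+0+0+0+0+0+0+0+1 mod 2 = 0
  s[1] = (011001100110011)·(110101000100011) mod 2 = 0+1+0+0+0+1+0+0+0+1+0+0+0+1+1 mod 2 = 1
  s[2] = (000111100001111)·(110101000100011) mod 2 = 0+0+0+1+0+1+0+0+0+0+0+0+0+1+1 mod 2 = 0
  s[3] = (000000011111111)·(110101000100011) mod 2 = 0+0+0+0+0+0+0+0+0+1+0+0+0+1+1 mod 2 = 1
Syndrome = 0101
Column 10 of H equals this syndrome → error at bit 10 (1-indexed).
Flip bit 10: 110101000100011 → 110101000000011
Extract data bits at positions {3,5,6,7,9,10,11,12,13,14,15}: 00100000011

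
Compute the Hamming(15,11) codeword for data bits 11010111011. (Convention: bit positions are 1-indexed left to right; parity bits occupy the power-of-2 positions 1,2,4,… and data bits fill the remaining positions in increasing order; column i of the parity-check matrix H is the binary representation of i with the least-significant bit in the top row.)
Codeword c = d · G (mod 2), d = 11010111011:
  c[0] = d·G[:,0] = (11010111011)·(11011010101) mod 2 = 1+1+0+1+0+0+1+0+0+0+1 mod 2 = 1
  c[1] = d·G[:,1] = (11010111011)·(10110110011) mod 2 = 1+0+0+1+0+1+1+0+0+1+1 mod 2 = 0
  c[2] = d·G[:,2] = (11010111011)·(10000000000) mod 2 = 1+0+0+0+0+0+0+0+0+0+0 mod 2 = 1
  c[3] = d·G[:,3] = (11010111011)·(01110001111) mod 2 = 0+1+0+1+0+0+0+1+0+1+1 mod 2 = 1
  c[4] = d·G[:,4] = (11010111011)·(01000000000) mod 2 = 0+1+0+0+0+0+0+0+0+0+0 mod 2 = 1
  c[5] = d·G[:,5] = (11010111011)·(00100000000) mod 2 = 0+0+0+0+0+0+0+0+0+0+0 mod 2 = 0
  c[6] = d·G[:,6] = (11010111011)·(00010000000) mod 2 = 0+0+0+1+0+0+0+0+0+0+0 mod 2 = 1
  c[7] = d·G[:,7] = (11010111011)·(00001111111) mod 2 = 0+0+0+0+0+1+1+1+0+1+1 mod 2 = 1
  c[8] = d·G[:,8] = (11010111011)·(00001000000) mod 2 = 0+0+0+0+0+0+0+0+0+0+0 mod 2 = 0
  c[9] = d·G[:,9] = (11010111011)·(00000100000) mod 2 = 0+0+0+0+0+1+0+0+0+0+0 mod 2 = 1
  c[10] = d·G[:,10] = (11010111011)·(00000010000) mod 2 = 0+0+0+0+0+0+1+0+0+0+0 mod 2 = 1
  c[11] = d·G[:,11] = (11010111011)·(00000001000) mod 2 = 0+0+0+0+0+0+0+1+0+0+0 mod 2 = 1
  c[12] = d·G[:,12] = (11010111011)·(00000000100) mod 2 = 0+0+0+0+0+0+0+0+0+0+0 mod 2 = 0
  c[13] = d·G[:,13] = (11010111011)·(00000000010) mod 2 = 0+0+0+0+0+0+0+0+0+1+0 mod 2 = 1
  c[14] = d·G[:,14] = (11010111011)·(00000000001) mod 2 = 0+0+0+0+0+0+0+0+0+0+1 mod 2 = 1
Codeword = 101110110111011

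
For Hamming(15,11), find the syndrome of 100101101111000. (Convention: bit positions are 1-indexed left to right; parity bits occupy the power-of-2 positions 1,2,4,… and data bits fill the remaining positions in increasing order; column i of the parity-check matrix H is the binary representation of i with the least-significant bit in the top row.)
Syndrome s = H · r^T (mod 2), r = 100101101111000:
  s[0] = (101010101010101)·(100101101111000) mod 2 = 1+0+0+0+0+0+1+0+1+0+1+0+0+0+0 mod 2 = 0
  s[1] = (011001100110011)·(100101101111000) mod 2 = 0+0+0+0+0+1+1+0+0+1+1+0+0+0+0 mod 2 = 0
  s[2] = (000111100001111)·(100101101111000) mod 2 = 0+0+0+1+0+1+1+0+0+0+0+1+0+0+0 mod 2 = 0
  s[3] = (000000011111111)·(100101101111000) mod 2 = 0+0+0+0+0+0+0+0+1+1+1+1+0+0+0 mod 2 = 0
Syndrome = 0000
s = 0: no error detected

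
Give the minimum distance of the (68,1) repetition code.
d_min = 68 (the only two codewords are 0…0 and 1…1, differing in all 68 positions).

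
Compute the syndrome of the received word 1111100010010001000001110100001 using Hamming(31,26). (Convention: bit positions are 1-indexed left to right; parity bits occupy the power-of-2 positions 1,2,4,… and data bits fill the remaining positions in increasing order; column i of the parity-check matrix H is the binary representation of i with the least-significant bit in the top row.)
Syndrome s = H · r^T (mod 2), r = 1111100010010001000001110100001:
  s[0] = (1010101010101010101010101010101)·(1111100010010001000001110100001) mod 2 = 1+0+1+0+1+0+0+0+1+0+0+0+0+0+0+0+0+0+0+0+0+0+1+0+0+0+0+0+0+0+1 mod 2 = 0
  s[1] = (0110011001100110011001100110011)·(1111100010010001000001110100001) mod 2 = 0+1+1+0+0+0+0+0+0+0+0+0+0+0+0+0+0+0+0+0+0+1+1+0+0+1+0+0+0+0+1 mod 2 = 0
  s[2] = (0001111000011110000111100001111)·(1111100010010001000001110100001) mod 2 = 0+0+0+1+1+0+0+0+0+0+0+1+0+0+0+0+0+0+0+0+0+1+1+0+0+0+0+0+0+0+1 mod 2 = 0
  s[3] = (0000000111111110000000011111111)·(1111100010010001000001110100001) mod 2 = 0+0+0+0+0+0+0+0+1+0+0+1+0+0+0+0+0+0+0+0+0+0+0+1+0+1+0+0+0+0+1 mod 2 = 1
  s[4] = (0000000000000001111111111111111)·(1111100010010001000001110100001) mod 2 = 0+0+0+0+0+0+0+0+0+0+0+0+0+0+0+1+0+0+0+0+0+1+1+1+0+1+0+0+0+0+1 mod 2 = 0
Syndrome = 00010
Non-zero syndrome: error at position 8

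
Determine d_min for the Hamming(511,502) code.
d_min = 3 (every single-error-correcting Hamming code has d_min = 3).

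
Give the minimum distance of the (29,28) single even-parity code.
d_min = 2 (flipping one data bit also flips the parity bit, so the two closest codewords differ in exactly 2 positions).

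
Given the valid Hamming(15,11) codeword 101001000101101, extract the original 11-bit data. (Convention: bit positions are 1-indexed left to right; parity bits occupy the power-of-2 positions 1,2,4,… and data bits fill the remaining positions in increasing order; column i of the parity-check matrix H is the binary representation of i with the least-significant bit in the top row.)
Parity bits occupy power-of-2 positions; data bits are at positions {3,5,6,7,9,10,11,12,13,14,15} (1-indexed).
Extract: c[3]=1 c[5]=0 c[6]=1 c[7]=0 c[9]=0 c[10]=1 c[11]=0 c[12]=1 c[13]=1 c[14]=0 c[15]=1
Data = 10100101101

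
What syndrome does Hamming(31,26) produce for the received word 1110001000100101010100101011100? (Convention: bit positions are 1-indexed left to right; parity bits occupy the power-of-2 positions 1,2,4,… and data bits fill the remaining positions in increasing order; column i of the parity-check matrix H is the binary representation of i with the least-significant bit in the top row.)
Syndrome s = H · r^T (mod 2), r = 1110001000100101010100101011100:
  s[0] = (1010101010101010101010101010101)·(1110001000100101010100101011100) mod 2 = 1+0+1+0+0+0+1+0+0+0+1+0+0+0+0+0+0+0+0+0+0+0+1+0+1+0+1+0+1+0+0 mod 2 = 0
  s[1] = (0110011001100110011001100110011)·(1110001000100101010100101011100) mod 2 = 0+1+1+0+0+0+1+0+0+0+1+0+0+1+0+0+0+1+0+0+0+0+1+0+0+0+1+0+0+0+0 mod 2 = 0
  s[2] = (0001111000011110000111100001111)·(1110001000100101010100101011100) mod 2 = 0+0+0+0+0+0+1+0+0+0+0+0+0+1+0+0+0+0+0+1+0+0+1+0+0+0+0+1+1+0+0 mod 2 = 0
  s[3] = (0000000111111110000000011111111)·(1110001000100101010100101011100) mod 2 = 0+0+0+0+0+0+0+0+0+0+1+0+0+1+0+0+0+0+0+0+0+0+0+0+1+0+1+1+1+0+0 mod 2 = 0
  s[4] = (0000000000000001111111111111111)·(1110001000100101010100101011100) mod 2 = 0+0+0+0+0+0+0+0+0+0+0+0+0+0+0+1+0+1+0+1+0+0+1+0+1+0+1+1+1+0+0 mod 2 = 0
Syndrome = 00000
s = 0: no error detected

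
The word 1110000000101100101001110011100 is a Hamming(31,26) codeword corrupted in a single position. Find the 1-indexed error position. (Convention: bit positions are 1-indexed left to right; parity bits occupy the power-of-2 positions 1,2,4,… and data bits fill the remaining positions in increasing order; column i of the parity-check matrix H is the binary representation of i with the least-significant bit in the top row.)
Syndrome s = H · r^T (mod 2), r = 1110000000101100101001110011100:
  s[0] = (1010101010101010101010101010101)·(1110000000101100101001110011100) mod 2 = 1+0+1+0+0+0+0+0+0+0+1+0+1+0+0+0+1+0+1+0+0+0+1+0+0+0+1+0+1+0+0 mod 2 = 1
  s[1] = (0110011001100110011001100110011)·(1110000000101100101001110011100) mod 2 = 0+1+1+0+0+0+0+0+0+0+1+0+0+1+0+0+0+0+1+0+0+1+1+0+0+0+1+0+0+0+0 mod 2 = 0
  s[2] = (0001111000011110000111100001111)·(1110000000101100101001110011100) mod 2 = 0+0+0+0+0+0+0+0+0+0+0+0+1+1+0+0+0+0+0+0+0+1+1+0+0+0+0+1+1+0+0 mod 2 = 0
  s[3] = (0000000111111110000000011111111)·(1110000000101100101001110011100) mod 2 = 0+0+0+0+0+0+0+0+0+0+1+0+1+1+0+0+0+0+0+0+0+0+0+1+0+0+1+1+1+0+0 mod 2 = 1
  s[4] = (0000000000000001111111111111111)·(1110000000101100101001110011100) mod 2 = 0+0+0+0+0+0+0+0+0+0+0+0+0+0+0+0+1+0+1+0+0+1+1+1+0+0+1+1+1+0+0 mod 2 = 0
Syndrome = 10010
Column i of H is the binary representation of i, so the syndrome is the binary index of the flipped bit.
Read s = 10010 with s[0] as LSB: 1·2^0 + 0·2^1 + 0·2^2 + 1·2^3 + 0·2^4 = 9.
Error is at bit position 9.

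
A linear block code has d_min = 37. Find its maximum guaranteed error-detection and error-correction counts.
(a) Detection requires d_min ≥ e+1, so e ≤ d_min − 1 = 36.
(b) Correction requires d_min ≥ 2t+1, so t ≤ ⌊(d_min − 1)/2⌋ = ⌊36/2⌋ = 18.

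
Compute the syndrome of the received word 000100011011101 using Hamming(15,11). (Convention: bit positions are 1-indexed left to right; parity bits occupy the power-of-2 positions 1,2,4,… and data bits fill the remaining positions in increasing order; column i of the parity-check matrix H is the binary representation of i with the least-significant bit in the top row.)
Syndrome s = H · r^T (mod 2), r = 000100011011101:
  s[0] = (101010101010101)·(000100011011101) mod 2 = 0+0+0+0+0+0+0+0+1+0+1+0+1+0+1 mod 2 = 0
  s[1] = (011001100110011)·(000100011011101) mod 2 = 0+0+0+0+0+0+0+0+0+0+1+0+0+0+1 mod 2 = 0
  s[2] = (000111100001111)·(000100011011101) mod 2 = 0+0+0+1+0+0+0+0+0+0+0+1+1+0+1 mod 2 = 0
  s[3] = (000000011111111)·(000100011011101) mod 2 = 0+0+0+0+0+0+0+1+1+0+1+1+1+0+1 mod 2 = 0
Syndrome = 0000
s = 0: no error detected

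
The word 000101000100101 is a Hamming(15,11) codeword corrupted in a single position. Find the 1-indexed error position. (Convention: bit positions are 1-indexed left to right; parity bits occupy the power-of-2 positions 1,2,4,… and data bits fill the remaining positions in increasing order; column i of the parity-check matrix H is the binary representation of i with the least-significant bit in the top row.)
Syndrome s = H · r^T (mod 2), r = 000101000100101:
  s[0] = (101010101010101)·(000101000100101) mod 2 = 0+0+0+0+0+0+0+0+0+0+0+0+1+0+1 mod 2 = 0
  s[1] = (011001100110011)·(000101000100101) mod 2 = 0+0+0+0+0+1+0+0+0+1+0+0+0+0+1 mod 2 = 1
  s[2] = (000111100001111)·(000101000100101) mod 2 = 0+0+0+1+0+1+0+0+0+0+0+0+1+0+1 mod 2 = 0
  s[3] = (000000011111111)·(000101000100101) mod 2 = 0+0+0+0+0+0+0+0+0+1+0+0+1+0+1 mod 2 = 1
Syndrome = 0101
Column i of H is the binary representation of i, so the syndrome is the binary index of the flipped bit.
Read s = 0101 with s[0] as LSB: 0·2^0 + 1·2^1 + 0·2^2 + 1·2^3 = 10.
Error is at bit position 10.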